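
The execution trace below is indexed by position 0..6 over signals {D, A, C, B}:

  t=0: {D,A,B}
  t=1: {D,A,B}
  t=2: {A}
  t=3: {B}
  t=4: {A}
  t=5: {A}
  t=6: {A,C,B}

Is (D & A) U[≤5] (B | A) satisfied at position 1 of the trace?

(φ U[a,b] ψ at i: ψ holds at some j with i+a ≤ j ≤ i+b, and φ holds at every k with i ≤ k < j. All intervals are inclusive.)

Need some j in [1,6] with (B | A), and (D & A) at every k in [1,j-1].
  j=1: (B | A) holds; no prefix to check → satisfied.

True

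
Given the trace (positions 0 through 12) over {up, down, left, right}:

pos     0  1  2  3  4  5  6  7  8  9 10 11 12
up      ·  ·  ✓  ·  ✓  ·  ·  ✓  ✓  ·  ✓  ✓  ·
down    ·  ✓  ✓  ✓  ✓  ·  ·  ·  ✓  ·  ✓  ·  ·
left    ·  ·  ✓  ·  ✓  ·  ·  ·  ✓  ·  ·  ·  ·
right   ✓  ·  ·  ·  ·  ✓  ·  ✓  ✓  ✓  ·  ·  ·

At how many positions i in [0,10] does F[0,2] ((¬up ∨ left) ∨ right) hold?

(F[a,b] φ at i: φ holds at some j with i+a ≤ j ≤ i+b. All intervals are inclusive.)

Evaluate at each i in [0,10]:
  i=0: ✓ (witness j=0)
  i=1: ✓ (witness j=1)
  i=2: ✓ (witness j=2)
  i=3: ✓ (witness j=3)
  i=4: ✓ (witness j=4)
  i=5: ✓ (witness j=5)
  i=6: ✓ (witness j=6)
  i=7: ✓ (witness j=7)
  i=8: ✓ (witness j=8)
  i=9: ✓ (witness j=9)
  i=10: ✓ (witness j=12)
Positions where it holds: {0, 1, 2, 3, 4, 5, 6, 7, 8, 9, 10} → 11.

11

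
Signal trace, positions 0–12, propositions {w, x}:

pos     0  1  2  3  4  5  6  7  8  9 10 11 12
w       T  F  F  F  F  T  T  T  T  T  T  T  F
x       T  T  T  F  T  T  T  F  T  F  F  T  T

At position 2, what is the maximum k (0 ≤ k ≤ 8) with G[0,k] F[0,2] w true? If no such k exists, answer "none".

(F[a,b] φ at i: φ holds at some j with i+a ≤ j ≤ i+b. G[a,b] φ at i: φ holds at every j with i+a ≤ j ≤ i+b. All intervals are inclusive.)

none

F[0,2] w must hold from j=2 onward; find where it first fails.
  j=2: fails → no k works.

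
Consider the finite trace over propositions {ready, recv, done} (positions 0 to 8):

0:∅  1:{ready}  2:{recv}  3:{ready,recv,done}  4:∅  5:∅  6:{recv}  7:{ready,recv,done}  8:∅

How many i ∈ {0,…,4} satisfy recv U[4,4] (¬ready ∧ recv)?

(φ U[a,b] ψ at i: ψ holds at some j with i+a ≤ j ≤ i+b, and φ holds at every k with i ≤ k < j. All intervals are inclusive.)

Evaluate at each i in [0,4]:
  i=0: ✗ (no rhs in [4,4])
  i=1: ✗ (no rhs in [5,5])
  i=2: ✗ (lhs fails at k=4 before rhs at j=6)
  i=3: ✗ (no rhs in [7,7])
  i=4: ✗ (no rhs in [8,8])
Positions where it holds: {} → 0.

0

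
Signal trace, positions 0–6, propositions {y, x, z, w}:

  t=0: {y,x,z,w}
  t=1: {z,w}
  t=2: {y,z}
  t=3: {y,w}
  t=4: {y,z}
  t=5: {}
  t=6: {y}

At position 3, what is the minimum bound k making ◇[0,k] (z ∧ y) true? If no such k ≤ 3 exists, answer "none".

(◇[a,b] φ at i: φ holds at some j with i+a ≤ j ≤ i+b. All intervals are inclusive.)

Scan j = 3,4,… for (z ∧ y):
  j=3: fails
  j=4: holds
First hit at j=4, so smallest k = 4-3 = 1.

1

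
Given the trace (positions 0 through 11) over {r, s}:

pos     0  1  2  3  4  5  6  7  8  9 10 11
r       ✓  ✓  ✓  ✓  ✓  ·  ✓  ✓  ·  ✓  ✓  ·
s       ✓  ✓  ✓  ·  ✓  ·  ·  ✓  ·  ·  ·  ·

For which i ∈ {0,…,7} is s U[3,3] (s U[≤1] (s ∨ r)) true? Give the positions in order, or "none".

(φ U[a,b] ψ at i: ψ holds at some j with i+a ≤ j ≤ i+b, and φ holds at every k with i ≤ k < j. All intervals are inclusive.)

0

Evaluate at each i in [0,7]:
  i=0: ✓ (rhs at j=3; lhs holds on [0,2])
  i=1: ✗ (lhs fails at k=3 before rhs at j=4)
  i=2: ✗ (no rhs in [5,5])
  i=3: ✗ (lhs fails at k=3 before rhs at j=6)
  i=4: ✗ (lhs fails at k=5 before rhs at j=7)
  i=5: ✗ (no rhs in [8,8])
  i=6: ✗ (lhs fails at k=6 before rhs at j=9)
  i=7: ✗ (lhs fails at k=8 before rhs at j=10)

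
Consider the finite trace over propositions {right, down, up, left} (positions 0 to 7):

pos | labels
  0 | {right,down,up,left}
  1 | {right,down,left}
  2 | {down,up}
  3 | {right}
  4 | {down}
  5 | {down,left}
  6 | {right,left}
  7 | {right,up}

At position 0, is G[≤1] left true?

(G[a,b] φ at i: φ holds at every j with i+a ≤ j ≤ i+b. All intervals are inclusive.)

Holds

Check left at every j in [0,1]:
  j=0: true
  j=1: true
All positions satisfy it → formula holds.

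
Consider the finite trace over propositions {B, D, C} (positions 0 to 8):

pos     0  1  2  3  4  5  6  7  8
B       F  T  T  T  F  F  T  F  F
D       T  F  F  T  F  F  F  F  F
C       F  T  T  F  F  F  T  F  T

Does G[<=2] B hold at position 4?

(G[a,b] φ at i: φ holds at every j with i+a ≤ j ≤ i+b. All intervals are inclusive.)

Does not hold

Check B at every j in [4,6]:
  j=4: false
  j=5: false
  j=6: true
Fails at j=4 → formula fails.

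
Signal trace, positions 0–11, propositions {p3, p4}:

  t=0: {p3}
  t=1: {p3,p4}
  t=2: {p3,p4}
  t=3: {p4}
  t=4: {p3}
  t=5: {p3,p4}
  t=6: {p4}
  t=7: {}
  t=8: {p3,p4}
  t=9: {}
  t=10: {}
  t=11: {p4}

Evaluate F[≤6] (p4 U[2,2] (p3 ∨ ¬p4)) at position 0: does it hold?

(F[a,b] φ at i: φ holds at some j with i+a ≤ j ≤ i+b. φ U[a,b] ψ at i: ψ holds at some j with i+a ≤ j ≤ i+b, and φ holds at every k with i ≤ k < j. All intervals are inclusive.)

True

Check (p4 U[2,2] (p3 ∨ ¬p4)) at each j in [0,6]:
  j=0: fails
  j=1: fails
  j=2: holds
  j=3: fails
  j=4: fails
  j=5: holds
  j=6: fails
Found at j=2 → formula holds.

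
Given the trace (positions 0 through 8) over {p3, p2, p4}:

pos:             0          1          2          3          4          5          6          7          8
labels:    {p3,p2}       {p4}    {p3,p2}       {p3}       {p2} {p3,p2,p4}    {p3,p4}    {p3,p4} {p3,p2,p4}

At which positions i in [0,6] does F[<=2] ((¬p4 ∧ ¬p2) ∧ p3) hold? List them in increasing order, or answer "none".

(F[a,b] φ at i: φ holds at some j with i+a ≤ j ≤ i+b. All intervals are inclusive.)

Evaluate at each i in [0,6]:
  i=0: ✗ (none in [0,2])
  i=1: ✓ (witness j=3)
  i=2: ✓ (witness j=3)
  i=3: ✓ (witness j=3)
  i=4: ✗ (none in [4,6])
  i=5: ✗ (none in [5,7])
  i=6: ✗ (none in [6,8])

1, 2, 3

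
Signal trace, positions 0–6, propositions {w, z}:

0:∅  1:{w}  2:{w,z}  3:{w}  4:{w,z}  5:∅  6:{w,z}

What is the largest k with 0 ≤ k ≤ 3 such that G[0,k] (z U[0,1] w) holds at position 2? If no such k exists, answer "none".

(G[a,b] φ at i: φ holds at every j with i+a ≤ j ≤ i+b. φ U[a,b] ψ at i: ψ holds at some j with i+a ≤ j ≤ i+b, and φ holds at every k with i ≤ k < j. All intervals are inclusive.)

(z U[0,1] w) must hold from j=2 onward; find where it first fails.
  j=2: holds
  j=3: holds
  j=4: holds
  j=5: fails
Holds on [2,4], so largest k = 2.

2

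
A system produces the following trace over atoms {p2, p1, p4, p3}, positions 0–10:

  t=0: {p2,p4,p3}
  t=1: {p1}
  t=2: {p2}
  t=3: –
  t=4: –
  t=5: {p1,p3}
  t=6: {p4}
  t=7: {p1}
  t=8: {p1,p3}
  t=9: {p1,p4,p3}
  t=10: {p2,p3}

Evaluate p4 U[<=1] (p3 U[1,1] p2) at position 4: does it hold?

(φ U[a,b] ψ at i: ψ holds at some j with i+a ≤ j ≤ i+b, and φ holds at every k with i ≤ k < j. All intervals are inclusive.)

False

Need some j in [4,5] with (p3 U[1,1] p2), and p4 at every k in [4,j-1].
  j=4: (p3 U[1,1] p2) — fails.
  j=5: (p3 U[1,1] p2) — fails.
No j in the window works → until fails.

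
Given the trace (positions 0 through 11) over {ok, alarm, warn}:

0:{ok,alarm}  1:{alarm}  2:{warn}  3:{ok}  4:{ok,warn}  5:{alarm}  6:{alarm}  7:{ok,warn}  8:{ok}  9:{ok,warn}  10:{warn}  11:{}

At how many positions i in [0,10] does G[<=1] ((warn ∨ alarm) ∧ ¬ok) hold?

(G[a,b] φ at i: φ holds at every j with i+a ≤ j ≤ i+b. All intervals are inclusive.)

Evaluate at each i in [0,10]:
  i=0: ✗ (fails at j=0)
  i=1: ✓ (all of [1,2])
  i=2: ✗ (fails at j=3)
  i=3: ✗ (fails at j=3)
  i=4: ✗ (fails at j=4)
  i=5: ✓ (all of [5,6])
  i=6: ✗ (fails at j=7)
  i=7: ✗ (fails at j=7)
  i=8: ✗ (fails at j=8)
  i=9: ✗ (fails at j=9)
  i=10: ✗ (fails at j=11)
Positions where it holds: {1, 5} → 2.

2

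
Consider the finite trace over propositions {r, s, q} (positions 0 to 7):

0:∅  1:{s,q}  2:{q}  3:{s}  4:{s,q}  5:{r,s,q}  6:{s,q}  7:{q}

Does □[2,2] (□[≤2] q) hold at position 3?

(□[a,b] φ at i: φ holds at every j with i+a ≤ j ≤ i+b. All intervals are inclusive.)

Check □[≤2] q at every j in [5,5]:
  j=5: holds on [5,7]
All positions satisfy it → formula holds.

Yes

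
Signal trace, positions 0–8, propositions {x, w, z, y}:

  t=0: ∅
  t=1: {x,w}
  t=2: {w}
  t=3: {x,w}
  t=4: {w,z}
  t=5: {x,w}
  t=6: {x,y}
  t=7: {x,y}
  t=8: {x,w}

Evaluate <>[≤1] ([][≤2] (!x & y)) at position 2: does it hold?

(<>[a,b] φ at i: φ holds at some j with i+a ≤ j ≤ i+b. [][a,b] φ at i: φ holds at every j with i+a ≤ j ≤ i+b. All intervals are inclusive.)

Check [][≤2] (!x & y) at each j in [2,3]:
  j=2: fails at 2
  j=3: fails at 3
No position in the window satisfies it → formula fails.

False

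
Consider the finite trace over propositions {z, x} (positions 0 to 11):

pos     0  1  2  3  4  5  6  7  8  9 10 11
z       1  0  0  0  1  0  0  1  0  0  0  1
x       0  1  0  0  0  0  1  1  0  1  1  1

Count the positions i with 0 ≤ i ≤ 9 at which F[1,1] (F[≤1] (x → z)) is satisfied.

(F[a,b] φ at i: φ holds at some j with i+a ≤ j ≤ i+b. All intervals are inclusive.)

Evaluate at each i in [0,9]:
  i=0: ✓ (witness j=1)
  i=1: ✓ (witness j=2)
  i=2: ✓ (witness j=3)
  i=3: ✓ (witness j=4)
  i=4: ✓ (witness j=5)
  i=5: ✓ (witness j=6)
  i=6: ✓ (witness j=7)
  i=7: ✓ (witness j=8)
  i=8: ✗ (none in [9,9])
  i=9: ✓ (witness j=10)
Positions where it holds: {0, 1, 2, 3, 4, 5, 6, 7, 9} → 9.

9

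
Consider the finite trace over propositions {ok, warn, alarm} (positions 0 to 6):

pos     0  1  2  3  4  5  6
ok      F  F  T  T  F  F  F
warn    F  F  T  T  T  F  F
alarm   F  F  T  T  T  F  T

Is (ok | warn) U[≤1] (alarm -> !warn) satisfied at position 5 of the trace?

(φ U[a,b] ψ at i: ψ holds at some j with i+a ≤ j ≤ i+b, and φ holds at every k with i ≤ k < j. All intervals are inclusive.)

Holds

Need some j in [5,6] with (alarm -> !warn), and (ok | warn) at every k in [5,j-1].
  j=5: (alarm -> !warn) holds; no prefix to check → satisfied.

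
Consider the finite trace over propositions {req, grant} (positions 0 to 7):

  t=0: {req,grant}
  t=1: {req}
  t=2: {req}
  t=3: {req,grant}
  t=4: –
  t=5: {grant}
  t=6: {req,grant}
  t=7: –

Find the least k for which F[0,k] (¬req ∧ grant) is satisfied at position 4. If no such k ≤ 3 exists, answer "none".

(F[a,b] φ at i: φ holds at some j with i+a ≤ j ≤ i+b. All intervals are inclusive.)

1

Scan j = 4,5,… for (¬req ∧ grant):
  j=4: fails
  j=5: holds
First hit at j=5, so smallest k = 5-4 = 1.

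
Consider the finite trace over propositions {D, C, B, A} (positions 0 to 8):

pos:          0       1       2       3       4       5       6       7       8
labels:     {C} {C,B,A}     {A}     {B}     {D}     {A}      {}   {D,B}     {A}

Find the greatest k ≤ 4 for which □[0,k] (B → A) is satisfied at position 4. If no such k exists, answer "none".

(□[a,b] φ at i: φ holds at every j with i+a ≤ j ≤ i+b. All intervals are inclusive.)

2

(B → A) must hold from j=4 onward; find where it first fails.
  j=4: holds
  j=5: holds
  j=6: holds
  j=7: fails
Holds on [4,6], so largest k = 2.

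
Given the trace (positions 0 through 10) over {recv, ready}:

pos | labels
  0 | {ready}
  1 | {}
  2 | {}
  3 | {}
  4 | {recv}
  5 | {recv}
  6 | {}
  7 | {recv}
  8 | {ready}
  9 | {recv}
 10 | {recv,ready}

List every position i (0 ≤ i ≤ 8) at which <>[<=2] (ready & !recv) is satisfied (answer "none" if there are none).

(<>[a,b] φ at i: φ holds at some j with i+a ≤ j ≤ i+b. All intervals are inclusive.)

0, 6, 7, 8

Evaluate at each i in [0,8]:
  i=0: ✓ (witness j=0)
  i=1: ✗ (none in [1,3])
  i=2: ✗ (none in [2,4])
  i=3: ✗ (none in [3,5])
  i=4: ✗ (none in [4,6])
  i=5: ✗ (none in [5,7])
  i=6: ✓ (witness j=8)
  i=7: ✓ (witness j=8)
  i=8: ✓ (witness j=8)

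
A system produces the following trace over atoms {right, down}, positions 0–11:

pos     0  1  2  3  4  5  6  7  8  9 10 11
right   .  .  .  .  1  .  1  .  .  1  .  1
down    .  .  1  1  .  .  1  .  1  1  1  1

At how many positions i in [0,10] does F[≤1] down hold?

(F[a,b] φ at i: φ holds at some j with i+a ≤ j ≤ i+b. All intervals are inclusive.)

Evaluate at each i in [0,10]:
  i=0: ✗ (none in [0,1])
  i=1: ✓ (witness j=2)
  i=2: ✓ (witness j=2)
  i=3: ✓ (witness j=3)
  i=4: ✗ (none in [4,5])
  i=5: ✓ (witness j=6)
  i=6: ✓ (witness j=6)
  i=7: ✓ (witness j=8)
  i=8: ✓ (witness j=8)
  i=9: ✓ (witness j=9)
  i=10: ✓ (witness j=10)
Positions where it holds: {1, 2, 3, 5, 6, 7, 8, 9, 10} → 9.

9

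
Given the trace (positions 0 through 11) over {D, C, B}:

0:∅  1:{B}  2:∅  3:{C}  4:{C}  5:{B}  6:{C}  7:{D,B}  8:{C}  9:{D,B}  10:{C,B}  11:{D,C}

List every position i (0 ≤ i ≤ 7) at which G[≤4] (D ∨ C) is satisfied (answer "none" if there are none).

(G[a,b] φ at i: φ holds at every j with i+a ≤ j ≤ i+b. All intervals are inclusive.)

Evaluate at each i in [0,7]:
  i=0: ✗ (fails at j=0)
  i=1: ✗ (fails at j=1)
  i=2: ✗ (fails at j=2)
  i=3: ✗ (fails at j=5)
  i=4: ✗ (fails at j=5)
  i=5: ✗ (fails at j=5)
  i=6: ✓ (all of [6,10])
  i=7: ✓ (all of [7,11])

6, 7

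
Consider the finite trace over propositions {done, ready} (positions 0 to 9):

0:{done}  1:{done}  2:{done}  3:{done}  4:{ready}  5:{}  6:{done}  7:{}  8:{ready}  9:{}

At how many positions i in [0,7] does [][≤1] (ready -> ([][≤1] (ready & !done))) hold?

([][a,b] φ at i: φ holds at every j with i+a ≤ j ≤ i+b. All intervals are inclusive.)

Evaluate at each i in [0,7]:
  i=0: ✓ (all of [0,1])
  i=1: ✓ (all of [1,2])
  i=2: ✓ (all of [2,3])
  i=3: ✗ (fails at j=4)
  i=4: ✗ (fails at j=4)
  i=5: ✓ (all of [5,6])
  i=6: ✓ (all of [6,7])
  i=7: ✗ (fails at j=8)
Positions where it holds: {0, 1, 2, 5, 6} → 5.

5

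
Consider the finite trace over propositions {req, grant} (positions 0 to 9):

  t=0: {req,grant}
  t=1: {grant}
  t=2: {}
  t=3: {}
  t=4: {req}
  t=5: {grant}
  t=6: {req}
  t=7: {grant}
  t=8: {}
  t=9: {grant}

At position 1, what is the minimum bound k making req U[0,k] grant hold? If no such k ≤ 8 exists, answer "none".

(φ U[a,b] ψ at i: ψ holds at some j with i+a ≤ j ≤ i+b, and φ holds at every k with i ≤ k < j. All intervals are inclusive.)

Need earliest j ≥ 1 with grant, and req at every k in [1,j-1].
  j=1: rhs holds (empty prefix). k = 0.

0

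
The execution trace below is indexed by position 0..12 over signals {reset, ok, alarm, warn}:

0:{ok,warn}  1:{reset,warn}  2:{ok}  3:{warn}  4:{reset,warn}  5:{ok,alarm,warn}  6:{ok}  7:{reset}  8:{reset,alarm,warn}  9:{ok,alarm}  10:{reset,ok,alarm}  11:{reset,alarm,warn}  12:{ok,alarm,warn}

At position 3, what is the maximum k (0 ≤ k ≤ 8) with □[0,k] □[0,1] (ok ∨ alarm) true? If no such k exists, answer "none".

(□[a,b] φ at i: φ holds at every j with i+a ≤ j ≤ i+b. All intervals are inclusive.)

□[0,1] (ok ∨ alarm) must hold from j=3 onward; find where it first fails.
  j=3: fails → no k works.

none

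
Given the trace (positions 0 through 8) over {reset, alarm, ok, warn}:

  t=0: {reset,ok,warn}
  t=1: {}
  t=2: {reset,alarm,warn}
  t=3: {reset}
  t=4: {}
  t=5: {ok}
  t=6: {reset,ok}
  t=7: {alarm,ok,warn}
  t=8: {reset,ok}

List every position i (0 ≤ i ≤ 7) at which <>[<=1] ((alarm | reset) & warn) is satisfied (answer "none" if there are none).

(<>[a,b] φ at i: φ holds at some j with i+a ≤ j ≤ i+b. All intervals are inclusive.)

0, 1, 2, 6, 7

Evaluate at each i in [0,7]:
  i=0: ✓ (witness j=0)
  i=1: ✓ (witness j=2)
  i=2: ✓ (witness j=2)
  i=3: ✗ (none in [3,4])
  i=4: ✗ (none in [4,5])
  i=5: ✗ (none in [5,6])
  i=6: ✓ (witness j=7)
  i=7: ✓ (witness j=7)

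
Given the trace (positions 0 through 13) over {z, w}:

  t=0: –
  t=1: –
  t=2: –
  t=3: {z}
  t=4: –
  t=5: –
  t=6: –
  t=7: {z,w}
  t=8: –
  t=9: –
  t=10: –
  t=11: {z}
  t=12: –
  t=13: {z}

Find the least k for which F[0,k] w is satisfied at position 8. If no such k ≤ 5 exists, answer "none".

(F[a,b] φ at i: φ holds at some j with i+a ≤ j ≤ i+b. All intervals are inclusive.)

Scan j = 8,9,… for w:
  j=8: fails
  j=9: fails
  j=10: fails
  j=11: fails
  j=12: fails
  j=13: fails
No j in [8,13] satisfies it → none.

none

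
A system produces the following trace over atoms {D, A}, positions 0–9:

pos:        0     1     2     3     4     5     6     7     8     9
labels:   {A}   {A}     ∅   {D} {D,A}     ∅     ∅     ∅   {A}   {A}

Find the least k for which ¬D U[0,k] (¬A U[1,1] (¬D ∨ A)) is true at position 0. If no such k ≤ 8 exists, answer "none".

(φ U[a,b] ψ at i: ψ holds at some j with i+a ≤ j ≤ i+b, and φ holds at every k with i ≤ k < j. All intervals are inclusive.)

3

Need earliest j ≥ 0 with (¬A U[1,1] (¬D ∨ A)), and ¬D at every k in [0,j-1].
  j=0: rhs fails.
  j=1: rhs fails.
  j=2: rhs fails.
  j=3: rhs holds; lhs holds on [0,2]. k = 3.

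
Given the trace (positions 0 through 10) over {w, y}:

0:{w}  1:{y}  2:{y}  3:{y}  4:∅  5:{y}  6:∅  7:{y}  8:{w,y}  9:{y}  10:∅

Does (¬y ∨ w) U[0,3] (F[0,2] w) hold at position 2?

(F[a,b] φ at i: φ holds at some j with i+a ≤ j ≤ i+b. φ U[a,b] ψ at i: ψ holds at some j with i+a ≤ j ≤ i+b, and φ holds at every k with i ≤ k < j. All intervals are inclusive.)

No

Need some j in [2,5] with F[0,2] w, and (¬y ∨ w) at every k in [2,j-1].
  j=2: F[0,2] w — fails (none in [2,4]).
  j=3: F[0,2] w — fails (none in [3,5]).
  j=4: F[0,2] w — fails (none in [4,6]).
  j=5: F[0,2] w — fails (none in [5,7]).
No j in the window works → until fails.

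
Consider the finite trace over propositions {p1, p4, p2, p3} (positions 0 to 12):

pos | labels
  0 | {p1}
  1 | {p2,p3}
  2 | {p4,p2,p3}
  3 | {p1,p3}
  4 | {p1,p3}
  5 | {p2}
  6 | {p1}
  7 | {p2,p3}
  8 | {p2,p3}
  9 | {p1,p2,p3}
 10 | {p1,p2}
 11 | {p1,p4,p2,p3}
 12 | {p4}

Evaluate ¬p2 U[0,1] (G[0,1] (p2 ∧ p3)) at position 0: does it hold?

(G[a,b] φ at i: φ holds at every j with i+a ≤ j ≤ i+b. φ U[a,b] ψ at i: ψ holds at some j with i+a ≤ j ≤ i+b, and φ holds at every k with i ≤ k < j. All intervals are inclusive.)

Need some j in [0,1] with G[0,1] (p2 ∧ p3), and ¬p2 at every k in [0,j-1].
  j=0: G[0,1] (p2 ∧ p3) — fails at 0.
  j=1: G[0,1] (p2 ∧ p3) holds; ¬p2 holds at every k in [0,0] → satisfied.

Holds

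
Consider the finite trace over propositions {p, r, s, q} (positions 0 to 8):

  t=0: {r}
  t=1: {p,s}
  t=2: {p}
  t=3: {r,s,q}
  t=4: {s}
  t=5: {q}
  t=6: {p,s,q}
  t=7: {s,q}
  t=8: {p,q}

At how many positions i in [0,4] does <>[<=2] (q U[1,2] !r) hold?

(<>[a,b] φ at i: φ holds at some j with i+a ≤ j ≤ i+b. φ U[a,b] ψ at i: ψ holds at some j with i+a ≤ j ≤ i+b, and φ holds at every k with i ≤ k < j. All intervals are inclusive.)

4

Evaluate at each i in [0,4]:
  i=0: ✗ (none in [0,2])
  i=1: ✓ (witness j=3)
  i=2: ✓ (witness j=3)
  i=3: ✓ (witness j=3)
  i=4: ✓ (witness j=5)
Positions where it holds: {1, 2, 3, 4} → 4.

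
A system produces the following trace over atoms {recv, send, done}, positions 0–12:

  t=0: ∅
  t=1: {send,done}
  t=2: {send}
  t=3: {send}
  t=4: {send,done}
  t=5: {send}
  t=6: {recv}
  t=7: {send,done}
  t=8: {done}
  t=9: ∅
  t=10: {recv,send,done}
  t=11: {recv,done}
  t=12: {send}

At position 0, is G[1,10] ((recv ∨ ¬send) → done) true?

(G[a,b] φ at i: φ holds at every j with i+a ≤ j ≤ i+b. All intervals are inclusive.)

Check ((recv ∨ ¬send) → done) at every j in [1,10]:
  j=1: antecedent false → ✓
  j=2: antecedent false → ✓
  j=3: antecedent false → ✓
  j=4: antecedent false → ✓
  j=5: antecedent false → ✓
  j=6: antecedent true; consequent false → ✗
  j=7: antecedent false → ✓
  j=8: antecedent true; consequent true → ✓
  j=9: antecedent true; consequent false → ✗
  j=10: antecedent true; consequent true → ✓
Fails at j=6 → formula fails.

No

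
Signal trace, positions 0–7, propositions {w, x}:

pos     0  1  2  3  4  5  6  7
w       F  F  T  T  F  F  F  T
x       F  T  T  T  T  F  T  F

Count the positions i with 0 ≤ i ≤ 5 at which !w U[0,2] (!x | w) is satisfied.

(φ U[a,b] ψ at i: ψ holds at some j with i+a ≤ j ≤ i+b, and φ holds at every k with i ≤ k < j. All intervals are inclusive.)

6

Evaluate at each i in [0,5]:
  i=0: ✓ (rhs at j=0)
  i=1: ✓ (rhs at j=2; lhs holds on [1,1])
  i=2: ✓ (rhs at j=2)
  i=3: ✓ (rhs at j=3)
  i=4: ✓ (rhs at j=5; lhs holds on [4,4])
  i=5: ✓ (rhs at j=5)
Positions where it holds: {0, 1, 2, 3, 4, 5} → 6.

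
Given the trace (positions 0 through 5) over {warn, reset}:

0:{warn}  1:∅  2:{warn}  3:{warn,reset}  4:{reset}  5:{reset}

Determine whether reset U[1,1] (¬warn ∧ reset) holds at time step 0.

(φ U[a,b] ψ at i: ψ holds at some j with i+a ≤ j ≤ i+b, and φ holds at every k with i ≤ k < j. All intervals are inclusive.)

Need some j in [1,1] with (¬warn ∧ reset), and reset at every k in [0,j-1].
  j=1: (¬warn ∧ reset) false.
No j in the window works → until fails.

False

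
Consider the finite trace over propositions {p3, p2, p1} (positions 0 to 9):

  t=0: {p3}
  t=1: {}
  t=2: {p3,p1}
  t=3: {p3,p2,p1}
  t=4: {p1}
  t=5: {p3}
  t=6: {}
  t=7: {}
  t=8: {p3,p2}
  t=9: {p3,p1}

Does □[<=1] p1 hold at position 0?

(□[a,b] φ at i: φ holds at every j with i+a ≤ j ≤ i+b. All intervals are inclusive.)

False

Check p1 at every j in [0,1]:
  j=0: false
  j=1: false
Fails at j=0 → formula fails.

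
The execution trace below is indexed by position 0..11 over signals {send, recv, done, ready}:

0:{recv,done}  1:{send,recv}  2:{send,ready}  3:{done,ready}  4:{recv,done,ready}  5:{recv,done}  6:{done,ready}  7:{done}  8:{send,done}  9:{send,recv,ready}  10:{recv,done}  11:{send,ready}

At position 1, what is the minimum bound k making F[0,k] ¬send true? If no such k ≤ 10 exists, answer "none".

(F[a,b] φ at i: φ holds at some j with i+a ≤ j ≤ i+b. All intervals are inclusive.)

Scan j = 1,2,… for ¬send:
  j=1: fails
  j=2: fails
  j=3: holds
First hit at j=3, so smallest k = 3-1 = 2.

2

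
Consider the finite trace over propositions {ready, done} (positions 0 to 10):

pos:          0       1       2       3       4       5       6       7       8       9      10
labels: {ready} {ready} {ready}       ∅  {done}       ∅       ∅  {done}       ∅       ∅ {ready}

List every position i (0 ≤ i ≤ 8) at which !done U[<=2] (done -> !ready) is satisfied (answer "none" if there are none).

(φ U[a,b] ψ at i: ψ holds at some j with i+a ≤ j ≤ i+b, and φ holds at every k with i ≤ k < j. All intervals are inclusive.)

0, 1, 2, 3, 4, 5, 6, 7, 8

Evaluate at each i in [0,8]:
  i=0: ✓ (rhs at j=0)
  i=1: ✓ (rhs at j=1)
  i=2: ✓ (rhs at j=2)
  i=3: ✓ (rhs at j=3)
  i=4: ✓ (rhs at j=4)
  i=5: ✓ (rhs at j=5)
  i=6: ✓ (rhs at j=6)
  i=7: ✓ (rhs at j=7)
  i=8: ✓ (rhs at j=8)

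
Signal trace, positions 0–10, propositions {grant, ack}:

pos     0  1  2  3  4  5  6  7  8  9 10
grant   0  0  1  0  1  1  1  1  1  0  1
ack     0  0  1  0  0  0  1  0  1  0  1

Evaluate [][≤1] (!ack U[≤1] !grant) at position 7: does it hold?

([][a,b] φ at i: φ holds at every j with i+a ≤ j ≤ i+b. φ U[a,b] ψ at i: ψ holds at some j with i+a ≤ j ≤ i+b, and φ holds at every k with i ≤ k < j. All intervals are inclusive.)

No

Check (!ack U[≤1] !grant) at every j in [7,8]:
  j=7: fails
  j=8: fails
Fails at j=7 → formula fails.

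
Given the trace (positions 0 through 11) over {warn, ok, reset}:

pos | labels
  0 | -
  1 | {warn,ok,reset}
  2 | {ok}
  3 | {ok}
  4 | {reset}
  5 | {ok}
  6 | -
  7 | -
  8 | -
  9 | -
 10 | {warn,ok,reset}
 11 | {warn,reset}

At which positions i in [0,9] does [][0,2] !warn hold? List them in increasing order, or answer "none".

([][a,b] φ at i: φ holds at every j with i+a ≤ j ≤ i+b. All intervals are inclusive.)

2, 3, 4, 5, 6, 7

Evaluate at each i in [0,9]:
  i=0: ✗ (fails at j=1)
  i=1: ✗ (fails at j=1)
  i=2: ✓ (all of [2,4])
  i=3: ✓ (all of [3,5])
  i=4: ✓ (all of [4,6])
  i=5: ✓ (all of [5,7])
  i=6: ✓ (all of [6,8])
  i=7: ✓ (all of [7,9])
  i=8: ✗ (fails at j=10)
  i=9: ✗ (fails at j=10)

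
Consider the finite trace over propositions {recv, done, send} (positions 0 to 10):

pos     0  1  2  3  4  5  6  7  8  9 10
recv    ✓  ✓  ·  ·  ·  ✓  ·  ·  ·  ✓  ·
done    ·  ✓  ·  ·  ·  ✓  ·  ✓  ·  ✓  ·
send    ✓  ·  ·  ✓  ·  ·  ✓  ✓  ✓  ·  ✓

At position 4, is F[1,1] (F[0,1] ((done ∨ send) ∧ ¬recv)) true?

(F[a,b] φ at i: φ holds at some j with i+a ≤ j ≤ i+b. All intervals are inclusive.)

Check F[0,1] ((done ∨ send) ∧ ¬recv) at each j in [5,5]:
  j=5: holds (witness at 6)
Found at j=5 → formula holds.

Holds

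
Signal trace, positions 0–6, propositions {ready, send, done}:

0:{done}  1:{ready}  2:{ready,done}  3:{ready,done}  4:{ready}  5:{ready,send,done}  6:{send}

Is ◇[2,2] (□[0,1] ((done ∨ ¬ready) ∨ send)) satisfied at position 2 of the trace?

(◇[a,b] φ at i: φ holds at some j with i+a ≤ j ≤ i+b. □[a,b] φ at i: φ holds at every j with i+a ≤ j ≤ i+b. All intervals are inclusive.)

Check □[0,1] ((done ∨ ¬ready) ∨ send) at each j in [4,4]:
  j=4: fails at 4
No position in the window satisfies it → formula fails.

Does not hold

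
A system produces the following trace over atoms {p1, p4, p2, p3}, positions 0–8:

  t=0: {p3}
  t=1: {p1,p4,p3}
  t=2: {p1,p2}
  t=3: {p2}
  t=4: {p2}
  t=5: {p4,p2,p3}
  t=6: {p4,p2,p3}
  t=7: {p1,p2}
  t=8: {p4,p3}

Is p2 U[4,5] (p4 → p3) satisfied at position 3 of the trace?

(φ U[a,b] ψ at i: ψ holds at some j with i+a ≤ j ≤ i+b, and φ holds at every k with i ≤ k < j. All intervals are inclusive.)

True

Need some j in [7,8] with (p4 → p3), and p2 at every k in [3,j-1].
  j=7: (p4 → p3) holds; p2 holds at every k in [3,6] → satisfied.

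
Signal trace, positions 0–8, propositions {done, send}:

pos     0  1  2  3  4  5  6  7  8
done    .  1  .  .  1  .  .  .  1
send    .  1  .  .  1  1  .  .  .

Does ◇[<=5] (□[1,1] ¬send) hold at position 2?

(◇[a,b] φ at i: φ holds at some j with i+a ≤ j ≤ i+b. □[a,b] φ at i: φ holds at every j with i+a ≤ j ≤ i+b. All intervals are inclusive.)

Check □[1,1] ¬send at each j in [2,7]:
  j=2: holds on [3,3]
  j=3: fails at 4
  j=4: fails at 5
  j=5: holds on [6,6]
  j=6: holds on [7,7]
  j=7: holds on [8,8]
Found at j=2 → formula holds.

Holds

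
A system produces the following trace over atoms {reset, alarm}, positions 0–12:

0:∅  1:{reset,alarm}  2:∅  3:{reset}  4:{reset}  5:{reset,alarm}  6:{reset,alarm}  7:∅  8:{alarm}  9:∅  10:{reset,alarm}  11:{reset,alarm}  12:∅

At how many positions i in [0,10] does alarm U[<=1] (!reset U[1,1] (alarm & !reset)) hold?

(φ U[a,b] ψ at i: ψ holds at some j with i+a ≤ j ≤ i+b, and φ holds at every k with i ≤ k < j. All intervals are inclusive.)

Evaluate at each i in [0,10]:
  i=0: ✗ (no rhs in [0,1])
  i=1: ✗ (no rhs in [1,2])
  i=2: ✗ (no rhs in [2,3])
  i=3: ✗ (no rhs in [3,4])
  i=4: ✗ (no rhs in [4,5])
  i=5: ✗ (no rhs in [5,6])
  i=6: ✓ (rhs at j=7; lhs holds on [6,6])
  i=7: ✓ (rhs at j=7)
  i=8: ✗ (no rhs in [8,9])
  i=9: ✗ (no rhs in [9,10])
  i=10: ✗ (no rhs in [10,11])
Positions where it holds: {6, 7} → 2.

2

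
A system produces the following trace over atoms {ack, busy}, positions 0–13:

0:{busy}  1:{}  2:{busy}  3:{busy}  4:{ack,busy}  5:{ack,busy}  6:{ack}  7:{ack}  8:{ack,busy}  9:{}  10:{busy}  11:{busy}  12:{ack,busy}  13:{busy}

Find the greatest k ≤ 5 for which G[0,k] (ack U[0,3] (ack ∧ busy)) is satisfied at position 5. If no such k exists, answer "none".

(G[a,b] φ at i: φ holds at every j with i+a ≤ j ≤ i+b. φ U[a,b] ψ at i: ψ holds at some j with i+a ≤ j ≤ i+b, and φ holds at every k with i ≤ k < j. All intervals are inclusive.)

(ack U[0,3] (ack ∧ busy)) must hold from j=5 onward; find where it first fails.
  j=5: holds
  j=6: holds
  j=7: holds
  j=8: holds
  j=9: fails
Holds on [5,8], so largest k = 3.

3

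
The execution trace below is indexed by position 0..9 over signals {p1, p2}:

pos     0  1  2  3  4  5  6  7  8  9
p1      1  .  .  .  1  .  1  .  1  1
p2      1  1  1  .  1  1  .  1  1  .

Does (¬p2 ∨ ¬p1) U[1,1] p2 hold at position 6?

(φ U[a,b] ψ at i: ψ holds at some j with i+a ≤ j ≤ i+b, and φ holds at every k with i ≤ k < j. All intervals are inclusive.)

Yes

Need some j in [7,7] with p2, and (¬p2 ∨ ¬p1) at every k in [6,j-1].
  j=7: p2 holds; (¬p2 ∨ ¬p1) holds at every k in [6,6] → satisfied.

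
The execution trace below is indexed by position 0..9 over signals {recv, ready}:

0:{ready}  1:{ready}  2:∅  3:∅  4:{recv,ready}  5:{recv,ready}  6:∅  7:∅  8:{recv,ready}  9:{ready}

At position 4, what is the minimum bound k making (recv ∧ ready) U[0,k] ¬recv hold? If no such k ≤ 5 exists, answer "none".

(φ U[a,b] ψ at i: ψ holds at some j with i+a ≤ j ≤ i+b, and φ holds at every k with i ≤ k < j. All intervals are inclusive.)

2

Need earliest j ≥ 4 with ¬recv, and (recv ∧ ready) at every k in [4,j-1].
  j=4: rhs fails.
  j=5: rhs fails.
  j=6: rhs holds; lhs holds on [4,5]. k = 2.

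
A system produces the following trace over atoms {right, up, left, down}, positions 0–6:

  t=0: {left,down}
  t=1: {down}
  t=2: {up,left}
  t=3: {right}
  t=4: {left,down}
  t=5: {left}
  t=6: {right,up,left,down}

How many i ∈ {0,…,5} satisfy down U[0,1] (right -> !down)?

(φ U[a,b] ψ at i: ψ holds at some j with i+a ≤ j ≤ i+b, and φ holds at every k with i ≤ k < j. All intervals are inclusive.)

Evaluate at each i in [0,5]:
  i=0: ✓ (rhs at j=0)
  i=1: ✓ (rhs at j=1)
  i=2: ✓ (rhs at j=2)
  i=3: ✓ (rhs at j=3)
  i=4: ✓ (rhs at j=4)
  i=5: ✓ (rhs at j=5)
Positions where it holds: {0, 1, 2, 3, 4, 5} → 6.

6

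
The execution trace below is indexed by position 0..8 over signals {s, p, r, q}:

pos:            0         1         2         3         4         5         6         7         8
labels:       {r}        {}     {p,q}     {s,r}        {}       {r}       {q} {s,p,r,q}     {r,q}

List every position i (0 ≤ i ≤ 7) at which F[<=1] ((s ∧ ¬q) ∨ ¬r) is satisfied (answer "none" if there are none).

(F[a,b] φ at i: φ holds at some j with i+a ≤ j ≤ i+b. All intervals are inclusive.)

Evaluate at each i in [0,7]:
  i=0: ✓ (witness j=1)
  i=1: ✓ (witness j=1)
  i=2: ✓ (witness j=2)
  i=3: ✓ (witness j=3)
  i=4: ✓ (witness j=4)
  i=5: ✓ (witness j=6)
  i=6: ✓ (witness j=6)
  i=7: ✗ (none in [7,8])

0, 1, 2, 3, 4, 5, 6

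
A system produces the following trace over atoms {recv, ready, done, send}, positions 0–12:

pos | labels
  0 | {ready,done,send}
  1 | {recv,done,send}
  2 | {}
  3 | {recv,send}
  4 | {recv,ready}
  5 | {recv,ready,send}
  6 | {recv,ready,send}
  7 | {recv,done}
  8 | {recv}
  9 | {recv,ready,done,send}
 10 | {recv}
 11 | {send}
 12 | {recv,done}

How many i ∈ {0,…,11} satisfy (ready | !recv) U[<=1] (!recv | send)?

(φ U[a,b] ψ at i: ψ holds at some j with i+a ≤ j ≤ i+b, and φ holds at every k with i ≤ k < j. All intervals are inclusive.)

9

Evaluate at each i in [0,11]:
  i=0: ✓ (rhs at j=0)
  i=1: ✓ (rhs at j=1)
  i=2: ✓ (rhs at j=2)
  i=3: ✓ (rhs at j=3)
  i=4: ✓ (rhs at j=5; lhs holds on [4,4])
  i=5: ✓ (rhs at j=5)
  i=6: ✓ (rhs at j=6)
  i=7: ✗ (no rhs in [7,8])
  i=8: ✗ (lhs fails at k=8 before rhs at j=9)
  i=9: ✓ (rhs at j=9)
  i=10: ✗ (lhs fails at k=10 before rhs at j=11)
  i=11: ✓ (rhs at j=11)
Positions where it holds: {0, 1, 2, 3, 4, 5, 6, 9, 11} → 9.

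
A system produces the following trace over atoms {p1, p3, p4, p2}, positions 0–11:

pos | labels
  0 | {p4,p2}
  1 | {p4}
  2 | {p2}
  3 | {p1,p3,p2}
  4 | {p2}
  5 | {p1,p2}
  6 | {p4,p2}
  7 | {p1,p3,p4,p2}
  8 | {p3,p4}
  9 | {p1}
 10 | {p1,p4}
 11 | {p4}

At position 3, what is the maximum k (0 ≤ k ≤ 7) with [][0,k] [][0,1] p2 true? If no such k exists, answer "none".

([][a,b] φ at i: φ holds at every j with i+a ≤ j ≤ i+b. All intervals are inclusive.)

[][0,1] p2 must hold from j=3 onward; find where it first fails.
  j=3: holds
  j=4: holds
  j=5: holds
  j=6: holds
  j=7: fails
Holds on [3,6], so largest k = 3.

3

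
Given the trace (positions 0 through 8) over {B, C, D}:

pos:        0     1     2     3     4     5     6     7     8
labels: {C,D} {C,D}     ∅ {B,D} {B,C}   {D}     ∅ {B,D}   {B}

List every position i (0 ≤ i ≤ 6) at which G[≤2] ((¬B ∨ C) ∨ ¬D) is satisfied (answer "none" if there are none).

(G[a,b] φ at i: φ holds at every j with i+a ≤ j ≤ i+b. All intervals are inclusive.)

Evaluate at each i in [0,6]:
  i=0: ✓ (all of [0,2])
  i=1: ✗ (fails at j=3)
  i=2: ✗ (fails at j=3)
  i=3: ✗ (fails at j=3)
  i=4: ✓ (all of [4,6])
  i=5: ✗ (fails at j=7)
  i=6: ✗ (fails at j=7)

0, 4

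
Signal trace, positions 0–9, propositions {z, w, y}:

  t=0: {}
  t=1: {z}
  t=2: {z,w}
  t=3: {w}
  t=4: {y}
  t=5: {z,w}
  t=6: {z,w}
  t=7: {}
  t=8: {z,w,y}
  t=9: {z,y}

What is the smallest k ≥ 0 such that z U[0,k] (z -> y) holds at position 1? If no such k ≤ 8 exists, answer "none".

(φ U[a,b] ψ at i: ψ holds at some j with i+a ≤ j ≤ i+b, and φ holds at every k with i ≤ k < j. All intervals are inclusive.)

2

Need earliest j ≥ 1 with (z -> y), and z at every k in [1,j-1].
  j=1: rhs fails.
  j=2: rhs fails.
  j=3: rhs holds; lhs holds on [1,2]. k = 2.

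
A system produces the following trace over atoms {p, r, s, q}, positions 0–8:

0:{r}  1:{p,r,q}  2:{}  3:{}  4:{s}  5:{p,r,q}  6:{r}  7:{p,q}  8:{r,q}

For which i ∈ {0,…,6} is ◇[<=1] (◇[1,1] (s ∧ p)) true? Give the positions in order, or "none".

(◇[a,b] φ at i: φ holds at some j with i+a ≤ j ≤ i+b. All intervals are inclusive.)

none

Evaluate at each i in [0,6]:
  i=0: ✗ (none in [0,1])
  i=1: ✗ (none in [1,2])
  i=2: ✗ (none in [2,3])
  i=3: ✗ (none in [3,4])
  i=4: ✗ (none in [4,5])
  i=5: ✗ (none in [5,6])
  i=6: ✗ (none in [6,7])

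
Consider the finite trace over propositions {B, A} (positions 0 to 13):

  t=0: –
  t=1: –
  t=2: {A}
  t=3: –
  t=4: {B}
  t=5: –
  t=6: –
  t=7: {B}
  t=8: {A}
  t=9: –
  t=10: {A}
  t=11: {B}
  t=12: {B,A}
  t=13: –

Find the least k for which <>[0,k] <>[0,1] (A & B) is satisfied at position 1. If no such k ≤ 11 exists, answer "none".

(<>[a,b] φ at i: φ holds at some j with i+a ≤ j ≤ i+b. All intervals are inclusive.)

Scan j = 1,2,… for <>[0,1] (A & B):
  j=1: fails
  j=2: fails
  j=3: fails
  j=4: fails
  j=5: fails
  j=6: fails
  j=7: fails
  j=8: fails
  j=9: fails
  j=10: fails
  j=11: holds
First hit at j=11, so smallest k = 11-1 = 10.

10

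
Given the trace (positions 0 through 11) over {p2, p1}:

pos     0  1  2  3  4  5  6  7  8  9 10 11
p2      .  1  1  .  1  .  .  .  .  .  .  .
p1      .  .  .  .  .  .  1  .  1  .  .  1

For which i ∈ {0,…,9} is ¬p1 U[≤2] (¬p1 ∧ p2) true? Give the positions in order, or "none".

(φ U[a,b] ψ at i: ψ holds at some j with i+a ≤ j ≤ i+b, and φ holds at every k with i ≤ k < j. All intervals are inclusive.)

0, 1, 2, 3, 4

Evaluate at each i in [0,9]:
  i=0: ✓ (rhs at j=1; lhs holds on [0,0])
  i=1: ✓ (rhs at j=1)
  i=2: ✓ (rhs at j=2)
  i=3: ✓ (rhs at j=4; lhs holds on [3,3])
  i=4: ✓ (rhs at j=4)
  i=5: ✗ (no rhs in [5,7])
  i=6: ✗ (no rhs in [6,8])
  i=7: ✗ (no rhs in [7,9])
  i=8: ✗ (no rhs in [8,10])
  i=9: ✗ (no rhs in [9,11])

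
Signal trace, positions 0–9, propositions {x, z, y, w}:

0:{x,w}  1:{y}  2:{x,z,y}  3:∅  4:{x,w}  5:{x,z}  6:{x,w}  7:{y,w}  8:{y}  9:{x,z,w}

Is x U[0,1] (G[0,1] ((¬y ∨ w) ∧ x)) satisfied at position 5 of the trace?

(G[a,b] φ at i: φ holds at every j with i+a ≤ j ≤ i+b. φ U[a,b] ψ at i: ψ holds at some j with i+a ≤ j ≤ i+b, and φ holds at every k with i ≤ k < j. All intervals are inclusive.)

True

Need some j in [5,6] with G[0,1] ((¬y ∨ w) ∧ x), and x at every k in [5,j-1].
  j=5: G[0,1] ((¬y ∨ w) ∧ x) holds; no prefix to check → satisfied.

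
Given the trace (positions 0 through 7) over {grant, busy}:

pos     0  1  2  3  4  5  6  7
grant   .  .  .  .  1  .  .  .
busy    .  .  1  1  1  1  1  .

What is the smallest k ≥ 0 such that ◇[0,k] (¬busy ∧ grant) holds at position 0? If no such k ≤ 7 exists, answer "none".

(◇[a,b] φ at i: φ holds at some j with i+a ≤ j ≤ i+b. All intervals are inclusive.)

Scan j = 0,1,… for (¬busy ∧ grant):
  j=0: fails
  j=1: fails
  j=2: fails
  j=3: fails
  j=4: fails
  j=5: fails
  j=6: fails
  j=7: fails
No j in [0,7] satisfies it → none.

none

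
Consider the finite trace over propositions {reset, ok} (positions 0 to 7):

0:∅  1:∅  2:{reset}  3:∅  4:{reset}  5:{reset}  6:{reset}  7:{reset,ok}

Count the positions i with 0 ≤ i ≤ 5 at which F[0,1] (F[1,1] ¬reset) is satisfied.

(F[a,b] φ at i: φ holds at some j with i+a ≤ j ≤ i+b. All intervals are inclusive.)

Evaluate at each i in [0,5]:
  i=0: ✓ (witness j=0)
  i=1: ✓ (witness j=2)
  i=2: ✓ (witness j=2)
  i=3: ✗ (none in [3,4])
  i=4: ✗ (none in [4,5])
  i=5: ✗ (none in [5,6])
Positions where it holds: {0, 1, 2} → 3.

3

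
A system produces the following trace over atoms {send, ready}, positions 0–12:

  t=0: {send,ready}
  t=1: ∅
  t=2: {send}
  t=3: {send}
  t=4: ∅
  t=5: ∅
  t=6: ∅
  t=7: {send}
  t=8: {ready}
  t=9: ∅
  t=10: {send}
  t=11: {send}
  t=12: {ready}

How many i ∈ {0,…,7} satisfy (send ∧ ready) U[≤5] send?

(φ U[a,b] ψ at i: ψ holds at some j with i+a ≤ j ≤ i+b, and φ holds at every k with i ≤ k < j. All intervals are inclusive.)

Evaluate at each i in [0,7]:
  i=0: ✓ (rhs at j=0)
  i=1: ✗ (lhs fails at k=1 before rhs at j=2)
  i=2: ✓ (rhs at j=2)
  i=3: ✓ (rhs at j=3)
  i=4: ✗ (lhs fails at k=4 before rhs at j=7)
  i=5: ✗ (lhs fails at k=5 before rhs at j=7)
  i=6: ✗ (lhs fails at k=6 before rhs at j=7)
  i=7: ✓ (rhs at j=7)
Positions where it holds: {0, 2, 3, 7} → 4.

4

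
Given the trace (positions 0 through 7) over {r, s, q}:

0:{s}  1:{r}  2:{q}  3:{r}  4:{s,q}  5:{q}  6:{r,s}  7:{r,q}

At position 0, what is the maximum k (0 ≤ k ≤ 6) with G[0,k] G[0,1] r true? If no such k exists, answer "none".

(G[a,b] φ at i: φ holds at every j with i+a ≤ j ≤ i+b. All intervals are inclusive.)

G[0,1] r must hold from j=0 onward; find where it first fails.
  j=0: fails → no k works.

none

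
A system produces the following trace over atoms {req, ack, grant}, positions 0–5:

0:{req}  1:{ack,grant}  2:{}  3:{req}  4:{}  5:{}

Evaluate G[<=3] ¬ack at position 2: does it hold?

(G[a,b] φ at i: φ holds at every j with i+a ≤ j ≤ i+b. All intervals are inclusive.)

True

Check ¬ack at every j in [2,5]:
  j=2: true
  j=3: true
  j=4: true
  j=5: true
All positions satisfy it → formula holds.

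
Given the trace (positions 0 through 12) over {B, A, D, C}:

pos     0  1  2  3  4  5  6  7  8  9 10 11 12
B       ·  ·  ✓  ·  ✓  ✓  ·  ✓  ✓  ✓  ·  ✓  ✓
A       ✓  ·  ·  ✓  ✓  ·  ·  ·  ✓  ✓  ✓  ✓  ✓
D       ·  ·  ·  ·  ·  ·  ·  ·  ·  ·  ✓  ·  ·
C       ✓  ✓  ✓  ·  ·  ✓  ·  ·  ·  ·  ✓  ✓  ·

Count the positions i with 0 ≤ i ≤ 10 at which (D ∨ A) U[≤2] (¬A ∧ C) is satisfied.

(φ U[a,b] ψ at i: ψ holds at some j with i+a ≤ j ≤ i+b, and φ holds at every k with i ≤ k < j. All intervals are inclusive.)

6

Evaluate at each i in [0,10]:
  i=0: ✓ (rhs at j=1; lhs holds on [0,0])
  i=1: ✓ (rhs at j=1)
  i=2: ✓ (rhs at j=2)
  i=3: ✓ (rhs at j=5; lhs holds on [3,4])
  i=4: ✓ (rhs at j=5; lhs holds on [4,4])
  i=5: ✓ (rhs at j=5)
  i=6: ✗ (no rhs in [6,8])
  i=7: ✗ (no rhs in [7,9])
  i=8: ✗ (no rhs in [8,10])
  i=9: ✗ (no rhs in [9,11])
  i=10: ✗ (no rhs in [10,12])
Positions where it holds: {0, 1, 2, 3, 4, 5} → 6.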